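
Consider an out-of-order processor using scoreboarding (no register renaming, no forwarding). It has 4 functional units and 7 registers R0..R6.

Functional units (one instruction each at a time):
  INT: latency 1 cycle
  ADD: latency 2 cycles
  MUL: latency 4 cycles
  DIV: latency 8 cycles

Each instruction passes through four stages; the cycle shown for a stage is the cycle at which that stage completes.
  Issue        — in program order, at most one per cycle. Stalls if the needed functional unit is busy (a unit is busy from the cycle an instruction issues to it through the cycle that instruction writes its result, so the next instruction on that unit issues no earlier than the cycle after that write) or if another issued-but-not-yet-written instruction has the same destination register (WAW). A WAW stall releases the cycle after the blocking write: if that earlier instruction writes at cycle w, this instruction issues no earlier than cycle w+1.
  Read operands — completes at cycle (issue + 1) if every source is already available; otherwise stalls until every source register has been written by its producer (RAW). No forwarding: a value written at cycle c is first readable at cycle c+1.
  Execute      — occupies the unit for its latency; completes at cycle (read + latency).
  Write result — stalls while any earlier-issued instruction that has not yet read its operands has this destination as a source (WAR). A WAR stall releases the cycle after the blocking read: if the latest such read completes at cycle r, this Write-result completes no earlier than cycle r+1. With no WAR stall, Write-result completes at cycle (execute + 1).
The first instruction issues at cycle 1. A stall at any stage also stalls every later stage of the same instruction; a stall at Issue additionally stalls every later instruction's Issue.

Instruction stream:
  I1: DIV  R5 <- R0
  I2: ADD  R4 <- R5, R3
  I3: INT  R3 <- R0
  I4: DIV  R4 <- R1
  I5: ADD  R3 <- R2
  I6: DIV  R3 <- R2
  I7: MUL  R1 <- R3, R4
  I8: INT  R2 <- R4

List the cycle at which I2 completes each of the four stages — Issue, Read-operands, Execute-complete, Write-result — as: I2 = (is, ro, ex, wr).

I2 = (2, 12, 14, 15)

t=1  I1 dispatched to DIV
t=2  I1 operands ready, I2 dispatched to ADD
t=3  I3 dispatched to INT
t=4  I3 operands ready
t=5  I3 complete
t=10  I1 complete
t=11  R5←I1
t=12  I2 operands ready
t=13  R3←I3
t=14  I2 complete
t=15  R4←I2
t=16  I4 dispatched to DIV
t=17  I4 operands ready, I5 dispatched to ADD
t=18  I5 operands ready
t=20  I5 complete
t=21  R3←I5
t=25  I4 complete
t=26  R4←I4
t=27  I6 dispatched to DIV
t=28  I6 operands ready, I7 dispatched to MUL
t=29  I8 dispatched to INT
t=30  I8 operands ready
t=31  I8 complete
t=32  R2←I8
t=36  I6 complete
t=37  R3←I6
t=38  I7 operands ready
t=42  I7 complete
t=43  R1←I7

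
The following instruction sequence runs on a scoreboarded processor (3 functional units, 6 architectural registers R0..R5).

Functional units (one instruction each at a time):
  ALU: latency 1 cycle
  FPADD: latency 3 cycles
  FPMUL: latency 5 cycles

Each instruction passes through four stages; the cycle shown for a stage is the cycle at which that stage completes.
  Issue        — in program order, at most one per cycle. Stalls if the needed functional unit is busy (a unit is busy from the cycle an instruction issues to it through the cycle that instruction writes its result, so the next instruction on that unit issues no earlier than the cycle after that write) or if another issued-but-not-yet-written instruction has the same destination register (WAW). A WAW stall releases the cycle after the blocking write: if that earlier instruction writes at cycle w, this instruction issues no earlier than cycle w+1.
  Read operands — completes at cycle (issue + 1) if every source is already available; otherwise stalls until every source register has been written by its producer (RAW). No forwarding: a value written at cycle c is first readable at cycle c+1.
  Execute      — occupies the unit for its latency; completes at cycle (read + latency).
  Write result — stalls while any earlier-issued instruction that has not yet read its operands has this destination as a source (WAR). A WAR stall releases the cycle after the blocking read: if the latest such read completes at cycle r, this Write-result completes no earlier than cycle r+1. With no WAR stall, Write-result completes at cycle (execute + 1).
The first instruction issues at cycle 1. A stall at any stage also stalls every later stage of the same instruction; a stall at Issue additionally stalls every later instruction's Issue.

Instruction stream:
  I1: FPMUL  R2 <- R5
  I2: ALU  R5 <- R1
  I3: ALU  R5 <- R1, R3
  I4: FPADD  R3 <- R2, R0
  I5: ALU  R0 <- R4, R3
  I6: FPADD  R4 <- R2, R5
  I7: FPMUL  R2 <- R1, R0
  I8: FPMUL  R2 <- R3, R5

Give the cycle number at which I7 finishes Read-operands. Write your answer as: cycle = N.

cycle = 17

[1] I1 issues→FPMUL
[2] I1 reads, I2 issues→ALU
[3] I2 reads
[4] I2 exec-done
[5] I2 writes R5
[6] I3 issues→ALU
[7] I1 exec-done, I3 reads, I4 issues→FPADD
[8] I1 writes R2, I3 exec-done
[9] I3 writes R5, I4 reads
[10] I5 issues→ALU
[12] I4 exec-done
[13] I4 writes R3
[14] I5 reads, I6 issues→FPADD
[15] I5 exec-done, I6 reads, I7 issues→FPMUL
[16] I5 writes R0
[17] I7 reads
[18] I6 exec-done
[19] I6 writes R4
[22] I7 exec-done
[23] I7 writes R2
[24] I8 issues→FPMUL
[25] I8 reads
[30] I8 exec-done
[31] I8 writes R2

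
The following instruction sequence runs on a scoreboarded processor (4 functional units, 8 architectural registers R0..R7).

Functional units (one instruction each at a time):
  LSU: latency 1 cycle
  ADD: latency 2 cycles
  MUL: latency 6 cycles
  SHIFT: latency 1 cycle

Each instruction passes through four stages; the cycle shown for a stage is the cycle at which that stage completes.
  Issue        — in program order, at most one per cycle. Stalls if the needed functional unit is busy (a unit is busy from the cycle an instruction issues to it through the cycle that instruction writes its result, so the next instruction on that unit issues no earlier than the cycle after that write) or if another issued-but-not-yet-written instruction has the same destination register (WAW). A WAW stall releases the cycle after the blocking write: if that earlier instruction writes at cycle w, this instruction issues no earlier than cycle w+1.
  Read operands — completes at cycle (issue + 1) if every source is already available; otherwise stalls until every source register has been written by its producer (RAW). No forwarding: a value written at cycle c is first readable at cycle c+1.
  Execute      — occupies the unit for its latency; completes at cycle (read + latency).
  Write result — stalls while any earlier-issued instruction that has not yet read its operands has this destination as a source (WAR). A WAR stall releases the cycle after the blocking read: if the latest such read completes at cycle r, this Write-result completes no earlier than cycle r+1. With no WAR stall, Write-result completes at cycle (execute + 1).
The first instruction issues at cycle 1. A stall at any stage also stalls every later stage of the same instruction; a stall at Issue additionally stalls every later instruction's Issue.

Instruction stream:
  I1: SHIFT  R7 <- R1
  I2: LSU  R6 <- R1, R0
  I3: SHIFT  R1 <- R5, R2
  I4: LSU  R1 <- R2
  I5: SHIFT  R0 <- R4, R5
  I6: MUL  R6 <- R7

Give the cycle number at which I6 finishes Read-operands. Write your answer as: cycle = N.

cycle = 12

1) issue 1, read 2, done 3, write 4
2) issue 2, read 3, done 4, write 5
3) issue 5, read 6, done 7, write 8  <struct: SHIFT busy until I1 writes@4>
4) issue 9, read 10, done 11, write 12  <WAW R1: wait I3 write@8>
5) issue 10, read 11, done 12, write 13
6) issue 11, read 12, done 18, write 19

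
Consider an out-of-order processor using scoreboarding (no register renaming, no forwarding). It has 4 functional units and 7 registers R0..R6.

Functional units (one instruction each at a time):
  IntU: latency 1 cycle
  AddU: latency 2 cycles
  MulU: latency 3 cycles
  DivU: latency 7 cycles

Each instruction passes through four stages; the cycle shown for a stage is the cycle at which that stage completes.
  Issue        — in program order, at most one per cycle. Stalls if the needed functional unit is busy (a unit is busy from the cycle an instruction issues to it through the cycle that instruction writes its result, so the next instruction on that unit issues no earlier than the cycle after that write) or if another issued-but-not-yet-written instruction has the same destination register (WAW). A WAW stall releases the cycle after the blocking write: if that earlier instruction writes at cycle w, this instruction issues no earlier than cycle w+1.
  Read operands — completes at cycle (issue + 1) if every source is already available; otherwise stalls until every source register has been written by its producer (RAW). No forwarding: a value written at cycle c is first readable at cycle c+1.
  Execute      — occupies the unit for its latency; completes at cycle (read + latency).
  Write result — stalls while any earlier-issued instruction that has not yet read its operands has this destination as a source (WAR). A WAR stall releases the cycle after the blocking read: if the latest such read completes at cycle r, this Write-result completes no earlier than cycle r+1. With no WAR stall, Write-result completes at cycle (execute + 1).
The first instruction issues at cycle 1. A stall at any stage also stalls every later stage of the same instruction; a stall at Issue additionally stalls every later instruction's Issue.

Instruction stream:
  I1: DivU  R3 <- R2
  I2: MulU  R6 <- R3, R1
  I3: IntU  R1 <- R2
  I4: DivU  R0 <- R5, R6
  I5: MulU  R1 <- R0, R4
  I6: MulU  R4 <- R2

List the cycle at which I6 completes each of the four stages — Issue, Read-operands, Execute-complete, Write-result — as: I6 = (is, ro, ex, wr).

I6 = (30, 31, 34, 35)

c1: I1 issues→DivU
c2: I1 reads | I2 issues→MulU
c3: I3 issues→IntU
c4: I3 reads
c5: I3 exec-done
c9: I1 exec-done
c10: I1 writes R3
c11: I2 reads | I4 issues→DivU
c12: I3 writes R1
c14: I2 exec-done
c15: I2 writes R6
c16: I4 reads | I5 issues→MulU
c23: I4 exec-done
c24: I4 writes R0
c25: I5 reads
c28: I5 exec-done
c29: I5 writes R1
c30: I6 issues→MulU
c31: I6 reads
c34: I6 exec-done
c35: I6 writes R4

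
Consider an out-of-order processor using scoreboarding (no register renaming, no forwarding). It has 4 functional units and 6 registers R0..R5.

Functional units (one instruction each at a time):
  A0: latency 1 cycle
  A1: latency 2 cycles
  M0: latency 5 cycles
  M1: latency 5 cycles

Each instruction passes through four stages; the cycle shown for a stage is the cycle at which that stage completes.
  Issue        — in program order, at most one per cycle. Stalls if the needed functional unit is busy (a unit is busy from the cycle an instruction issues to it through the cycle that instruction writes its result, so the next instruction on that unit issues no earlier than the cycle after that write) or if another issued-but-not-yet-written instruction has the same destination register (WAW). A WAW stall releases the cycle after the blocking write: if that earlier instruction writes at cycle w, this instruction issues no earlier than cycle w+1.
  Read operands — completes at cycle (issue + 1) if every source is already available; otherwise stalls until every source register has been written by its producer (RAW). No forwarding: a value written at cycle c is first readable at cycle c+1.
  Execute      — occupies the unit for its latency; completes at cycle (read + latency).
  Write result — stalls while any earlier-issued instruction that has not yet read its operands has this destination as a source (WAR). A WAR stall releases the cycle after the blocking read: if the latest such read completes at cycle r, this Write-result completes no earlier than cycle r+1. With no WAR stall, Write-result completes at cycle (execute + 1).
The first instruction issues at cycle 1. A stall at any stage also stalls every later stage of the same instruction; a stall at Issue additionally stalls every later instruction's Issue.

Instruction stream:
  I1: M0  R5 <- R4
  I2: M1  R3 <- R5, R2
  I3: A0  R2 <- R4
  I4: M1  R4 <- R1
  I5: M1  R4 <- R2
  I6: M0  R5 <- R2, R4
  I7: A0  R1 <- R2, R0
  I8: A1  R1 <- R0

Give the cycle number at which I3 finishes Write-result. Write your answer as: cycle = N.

[I1] 1/2/7/8
[I2] 2/9/14/15  (RAW R5: wait I1 write@8)
[I3] 3/4/5/10  (WAR R2: wait I2 read@9)
[I4] 16/17/22/23  (struct: M1 busy until I2 writes@15)
[I5] 24/25/30/31  (struct: M1 busy until I4 writes@23)
[I6] 25/32/37/38  (RAW R4: wait I5 write@31)
[I7] 26/27/28/29
[I8] 30/31/33/34  (WAW R1: wait I7 write@29)

cycle = 10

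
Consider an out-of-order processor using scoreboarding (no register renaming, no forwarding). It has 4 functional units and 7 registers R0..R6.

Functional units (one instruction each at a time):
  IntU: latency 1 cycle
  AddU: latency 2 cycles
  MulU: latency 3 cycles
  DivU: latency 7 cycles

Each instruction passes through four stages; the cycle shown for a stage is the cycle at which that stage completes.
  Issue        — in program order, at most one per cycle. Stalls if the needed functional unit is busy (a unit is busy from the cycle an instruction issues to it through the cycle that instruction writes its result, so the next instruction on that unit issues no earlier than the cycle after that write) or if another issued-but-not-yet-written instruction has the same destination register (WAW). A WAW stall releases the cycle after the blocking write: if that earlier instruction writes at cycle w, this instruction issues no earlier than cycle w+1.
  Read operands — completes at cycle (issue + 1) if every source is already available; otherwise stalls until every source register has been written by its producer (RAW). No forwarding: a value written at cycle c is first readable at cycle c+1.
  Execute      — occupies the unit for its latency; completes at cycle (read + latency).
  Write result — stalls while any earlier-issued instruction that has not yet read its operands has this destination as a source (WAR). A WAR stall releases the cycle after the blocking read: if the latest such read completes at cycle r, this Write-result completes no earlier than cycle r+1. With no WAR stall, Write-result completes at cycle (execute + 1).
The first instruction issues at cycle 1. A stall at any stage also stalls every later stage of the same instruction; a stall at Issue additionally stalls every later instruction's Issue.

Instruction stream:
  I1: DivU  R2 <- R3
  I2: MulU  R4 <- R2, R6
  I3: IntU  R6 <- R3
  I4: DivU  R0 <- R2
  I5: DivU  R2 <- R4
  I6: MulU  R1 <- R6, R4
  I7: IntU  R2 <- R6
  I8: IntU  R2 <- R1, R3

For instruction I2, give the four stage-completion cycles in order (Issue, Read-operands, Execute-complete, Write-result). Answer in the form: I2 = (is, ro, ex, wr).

I2 = (2, 11, 14, 15)

cycle 1: I1→DivU
cycle 2: I1 RO, I2→MulU
cycle 3: I3→IntU
cycle 4: I3 RO
cycle 5: I3 EX
cycle 9: I1 EX
cycle 10: I1 WR R2
cycle 11: I2 RO, I4→DivU
cycle 12: I3 WR R6, I4 RO
cycle 14: I2 EX
cycle 15: I2 WR R4
cycle 19: I4 EX
cycle 20: I4 WR R0
cycle 21: I5→DivU
cycle 22: I5 RO, I6→MulU
cycle 23: I6 RO
cycle 26: I6 EX
cycle 27: I6 WR R1
cycle 29: I5 EX
cycle 30: I5 WR R2
cycle 31: I7→IntU
cycle 32: I7 RO
cycle 33: I7 EX
cycle 34: I7 WR R2
cycle 35: I8→IntU
cycle 36: I8 RO
cycle 37: I8 EX
cycle 38: I8 WR R2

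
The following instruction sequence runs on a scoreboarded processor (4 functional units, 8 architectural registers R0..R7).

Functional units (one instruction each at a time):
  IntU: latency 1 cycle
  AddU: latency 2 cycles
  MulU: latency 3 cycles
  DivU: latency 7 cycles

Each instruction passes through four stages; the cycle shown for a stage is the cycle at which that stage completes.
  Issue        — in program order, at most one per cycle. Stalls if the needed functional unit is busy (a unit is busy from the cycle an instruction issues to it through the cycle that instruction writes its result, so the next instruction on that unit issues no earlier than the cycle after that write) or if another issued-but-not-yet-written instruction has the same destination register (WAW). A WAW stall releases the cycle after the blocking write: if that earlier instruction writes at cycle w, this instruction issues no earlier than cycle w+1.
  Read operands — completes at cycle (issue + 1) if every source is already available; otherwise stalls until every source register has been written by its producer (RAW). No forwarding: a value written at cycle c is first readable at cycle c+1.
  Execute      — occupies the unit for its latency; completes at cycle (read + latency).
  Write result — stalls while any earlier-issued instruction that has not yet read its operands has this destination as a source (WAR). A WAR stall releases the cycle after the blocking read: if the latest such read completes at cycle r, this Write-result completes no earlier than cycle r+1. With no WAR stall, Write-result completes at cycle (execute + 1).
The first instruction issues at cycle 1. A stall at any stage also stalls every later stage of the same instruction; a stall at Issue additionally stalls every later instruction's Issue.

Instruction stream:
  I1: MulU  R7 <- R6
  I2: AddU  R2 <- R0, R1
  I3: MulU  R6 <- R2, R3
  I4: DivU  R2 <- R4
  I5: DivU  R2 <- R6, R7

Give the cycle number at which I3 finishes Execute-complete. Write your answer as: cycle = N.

  I1 | 1 | 2 | 5 | 6
  I2 | 2 | 3 | 5 | 6
  I3 | 7 | 8 | 11 | 12   struct: MulU busy until I1 writes@6
  I4 | 8 | 9 | 16 | 17
  I5 | 18 | 19 | 26 | 27   struct: DivU busy until I4 writes@17

cycle = 11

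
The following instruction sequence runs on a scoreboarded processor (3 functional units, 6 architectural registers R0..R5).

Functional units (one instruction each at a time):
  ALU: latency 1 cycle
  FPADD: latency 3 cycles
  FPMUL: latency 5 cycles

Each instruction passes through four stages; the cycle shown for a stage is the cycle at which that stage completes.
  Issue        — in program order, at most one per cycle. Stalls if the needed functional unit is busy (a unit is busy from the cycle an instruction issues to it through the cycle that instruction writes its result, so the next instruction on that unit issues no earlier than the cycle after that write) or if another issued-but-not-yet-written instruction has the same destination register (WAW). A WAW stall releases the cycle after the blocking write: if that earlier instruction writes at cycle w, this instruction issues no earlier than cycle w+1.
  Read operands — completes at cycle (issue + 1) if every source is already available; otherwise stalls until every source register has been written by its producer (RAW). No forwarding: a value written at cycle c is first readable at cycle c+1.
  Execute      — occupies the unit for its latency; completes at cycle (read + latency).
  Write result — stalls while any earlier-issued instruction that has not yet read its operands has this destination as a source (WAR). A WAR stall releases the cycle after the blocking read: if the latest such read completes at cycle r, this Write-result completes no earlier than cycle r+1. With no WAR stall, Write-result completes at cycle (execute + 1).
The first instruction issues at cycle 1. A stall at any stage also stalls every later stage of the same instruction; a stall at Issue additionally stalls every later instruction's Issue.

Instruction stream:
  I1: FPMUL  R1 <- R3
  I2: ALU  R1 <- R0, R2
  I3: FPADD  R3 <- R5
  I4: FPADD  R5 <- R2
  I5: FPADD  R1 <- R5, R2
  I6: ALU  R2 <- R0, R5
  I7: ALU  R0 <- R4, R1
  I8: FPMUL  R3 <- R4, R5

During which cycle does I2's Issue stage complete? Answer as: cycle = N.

cycle 1: I1→FPMUL
cycle 2: I1 RO
cycle 7: I1 EX
cycle 8: I1 WR R1
cycle 9: I2→ALU
cycle 10: I2 RO; I3→FPADD
cycle 11: I2 EX; I3 RO
cycle 12: I2 WR R1
cycle 14: I3 EX
cycle 15: I3 WR R3
cycle 16: I4→FPADD
cycle 17: I4 RO
cycle 20: I4 EX
cycle 21: I4 WR R5
cycle 22: I5→FPADD
cycle 23: I5 RO; I6→ALU
cycle 24: I6 RO
cycle 25: I6 EX
cycle 26: I5 EX; I6 WR R2
cycle 27: I5 WR R1; I7→ALU
cycle 28: I7 RO; I8→FPMUL
cycle 29: I7 EX; I8 RO
cycle 30: I7 WR R0
cycle 34: I8 EX
cycle 35: I8 WR R3

cycle = 9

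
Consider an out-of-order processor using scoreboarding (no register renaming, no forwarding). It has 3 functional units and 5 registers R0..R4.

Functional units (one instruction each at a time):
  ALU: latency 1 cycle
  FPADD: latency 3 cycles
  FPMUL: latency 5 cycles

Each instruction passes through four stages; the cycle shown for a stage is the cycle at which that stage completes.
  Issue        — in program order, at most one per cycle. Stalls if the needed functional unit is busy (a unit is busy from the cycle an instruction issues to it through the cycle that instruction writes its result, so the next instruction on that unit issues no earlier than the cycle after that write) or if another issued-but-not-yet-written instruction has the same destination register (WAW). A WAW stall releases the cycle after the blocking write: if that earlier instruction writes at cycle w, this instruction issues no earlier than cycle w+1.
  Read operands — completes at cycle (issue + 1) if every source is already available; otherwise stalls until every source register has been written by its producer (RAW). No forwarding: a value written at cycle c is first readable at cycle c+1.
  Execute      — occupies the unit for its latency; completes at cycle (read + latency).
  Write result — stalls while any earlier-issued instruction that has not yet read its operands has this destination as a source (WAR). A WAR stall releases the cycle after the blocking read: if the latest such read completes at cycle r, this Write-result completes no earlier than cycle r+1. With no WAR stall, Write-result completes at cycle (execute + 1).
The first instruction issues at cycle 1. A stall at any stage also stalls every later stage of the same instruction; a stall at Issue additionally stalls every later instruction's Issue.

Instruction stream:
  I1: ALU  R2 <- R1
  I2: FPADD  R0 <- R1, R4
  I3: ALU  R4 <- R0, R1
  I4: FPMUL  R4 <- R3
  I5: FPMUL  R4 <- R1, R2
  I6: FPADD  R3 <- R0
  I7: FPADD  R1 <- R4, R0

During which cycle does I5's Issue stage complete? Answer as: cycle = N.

cycle = 19

cycle 1: I1 issues→ALU
cycle 2: I1 reads, I2 issues→FPADD
cycle 3: I1 exec-done, I2 reads
cycle 4: I1 writes R2
cycle 5: I3 issues→ALU
cycle 6: I2 exec-done
cycle 7: I2 writes R0
cycle 8: I3 reads
cycle 9: I3 exec-done
cycle 10: I3 writes R4
cycle 11: I4 issues→FPMUL
cycle 12: I4 reads
cycle 17: I4 exec-done
cycle 18: I4 writes R4
cycle 19: I5 issues→FPMUL
cycle 20: I5 reads, I6 issues→FPADD
cycle 21: I6 reads
cycle 24: I6 exec-done
cycle 25: I5 exec-done, I6 writes R3
cycle 26: I5 writes R4, I7 issues→FPADD
cycle 27: I7 reads
cycle 30: I7 exec-done
cycle 31: I7 writes R1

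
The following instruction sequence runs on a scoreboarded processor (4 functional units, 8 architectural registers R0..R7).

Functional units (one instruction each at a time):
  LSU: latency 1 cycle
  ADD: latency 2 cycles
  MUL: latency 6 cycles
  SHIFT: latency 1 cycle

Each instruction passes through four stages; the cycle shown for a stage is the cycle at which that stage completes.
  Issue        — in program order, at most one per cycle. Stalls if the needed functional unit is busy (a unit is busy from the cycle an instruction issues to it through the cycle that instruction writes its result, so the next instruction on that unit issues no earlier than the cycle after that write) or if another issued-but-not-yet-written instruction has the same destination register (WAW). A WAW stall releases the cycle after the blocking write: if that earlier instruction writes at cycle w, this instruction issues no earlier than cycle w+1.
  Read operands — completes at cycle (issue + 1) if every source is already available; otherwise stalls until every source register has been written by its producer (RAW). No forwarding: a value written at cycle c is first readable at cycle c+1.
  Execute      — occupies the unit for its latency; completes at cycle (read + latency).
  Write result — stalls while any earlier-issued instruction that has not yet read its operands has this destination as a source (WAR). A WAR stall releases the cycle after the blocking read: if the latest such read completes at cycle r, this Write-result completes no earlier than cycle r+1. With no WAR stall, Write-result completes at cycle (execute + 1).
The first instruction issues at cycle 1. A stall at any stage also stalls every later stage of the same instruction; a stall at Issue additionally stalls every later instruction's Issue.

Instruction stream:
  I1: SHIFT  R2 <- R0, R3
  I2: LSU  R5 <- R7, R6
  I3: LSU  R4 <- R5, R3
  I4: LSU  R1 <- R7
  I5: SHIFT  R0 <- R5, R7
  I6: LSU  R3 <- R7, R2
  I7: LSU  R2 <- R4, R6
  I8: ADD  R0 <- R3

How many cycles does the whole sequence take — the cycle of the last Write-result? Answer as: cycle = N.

cycle = 23

cycle 1: I1 issues→SHIFT
cycle 2: I1 reads · I2 issues→LSU
cycle 3: I1 exec-done · I2 reads
cycle 4: I1 writes R2 · I2 exec-done
cycle 5: I2 writes R5
cycle 6: I3 issues→LSU
cycle 7: I3 reads
cycle 8: I3 exec-done
cycle 9: I3 writes R4
cycle 10: I4 issues→LSU
cycle 11: I4 reads · I5 issues→SHIFT
cycle 12: I4 exec-done · I5 reads
cycle 13: I4 writes R1 · I5 exec-done
cycle 14: I5 writes R0 · I6 issues→LSU
cycle 15: I6 reads
cycle 16: I6 exec-done
cycle 17: I6 writes R3
cycle 18: I7 issues→LSU
cycle 19: I7 reads · I8 issues→ADD
cycle 20: I7 exec-done · I8 reads
cycle 21: I7 writes R2
cycle 22: I8 exec-done
cycle 23: I8 writes R0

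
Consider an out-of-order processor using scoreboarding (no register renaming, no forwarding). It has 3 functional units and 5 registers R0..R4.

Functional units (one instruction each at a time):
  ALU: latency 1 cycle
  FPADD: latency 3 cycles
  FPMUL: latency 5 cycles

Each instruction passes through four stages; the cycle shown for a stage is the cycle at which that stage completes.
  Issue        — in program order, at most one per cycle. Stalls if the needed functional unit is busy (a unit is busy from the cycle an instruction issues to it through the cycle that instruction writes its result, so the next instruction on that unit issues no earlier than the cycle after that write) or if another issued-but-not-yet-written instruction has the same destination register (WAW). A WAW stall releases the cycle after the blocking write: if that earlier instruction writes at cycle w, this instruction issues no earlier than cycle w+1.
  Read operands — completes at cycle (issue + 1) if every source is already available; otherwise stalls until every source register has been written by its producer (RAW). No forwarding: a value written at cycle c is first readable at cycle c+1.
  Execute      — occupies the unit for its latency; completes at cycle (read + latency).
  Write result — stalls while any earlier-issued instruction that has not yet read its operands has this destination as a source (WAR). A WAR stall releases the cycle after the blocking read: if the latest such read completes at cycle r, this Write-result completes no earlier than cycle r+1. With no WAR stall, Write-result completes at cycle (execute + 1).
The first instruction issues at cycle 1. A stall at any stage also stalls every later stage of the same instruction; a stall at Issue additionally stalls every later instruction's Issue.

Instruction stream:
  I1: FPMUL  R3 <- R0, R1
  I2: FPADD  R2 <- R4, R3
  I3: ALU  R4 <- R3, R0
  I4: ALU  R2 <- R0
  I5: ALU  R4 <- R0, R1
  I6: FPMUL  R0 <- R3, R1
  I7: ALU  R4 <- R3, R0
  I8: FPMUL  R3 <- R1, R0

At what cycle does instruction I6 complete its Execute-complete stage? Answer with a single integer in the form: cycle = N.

[1] issue I1 (FPMUL)
[2] I1 read-ops; issue I2 (FPADD)
[3] issue I3 (ALU)
[7] I1 finished on FPMUL
[8] I1→R3
[9] I2 read-ops; I3 read-ops
[10] I3 finished on ALU
[11] I3→R4
[12] I2 finished on FPADD
[13] I2→R2
[14] issue I4 (ALU)
[15] I4 read-ops
[16] I4 finished on ALU
[17] I4→R2
[18] issue I5 (ALU)
[19] I5 read-ops; issue I6 (FPMUL)
[20] I5 finished on ALU; I6 read-ops
[21] I5→R4
[22] issue I7 (ALU)
[25] I6 finished on FPMUL
[26] I6→R0
[27] I7 read-ops; issue I8 (FPMUL)
[28] I7 finished on ALU; I8 read-ops
[29] I7→R4
[33] I8 finished on FPMUL
[34] I8→R3

cycle = 25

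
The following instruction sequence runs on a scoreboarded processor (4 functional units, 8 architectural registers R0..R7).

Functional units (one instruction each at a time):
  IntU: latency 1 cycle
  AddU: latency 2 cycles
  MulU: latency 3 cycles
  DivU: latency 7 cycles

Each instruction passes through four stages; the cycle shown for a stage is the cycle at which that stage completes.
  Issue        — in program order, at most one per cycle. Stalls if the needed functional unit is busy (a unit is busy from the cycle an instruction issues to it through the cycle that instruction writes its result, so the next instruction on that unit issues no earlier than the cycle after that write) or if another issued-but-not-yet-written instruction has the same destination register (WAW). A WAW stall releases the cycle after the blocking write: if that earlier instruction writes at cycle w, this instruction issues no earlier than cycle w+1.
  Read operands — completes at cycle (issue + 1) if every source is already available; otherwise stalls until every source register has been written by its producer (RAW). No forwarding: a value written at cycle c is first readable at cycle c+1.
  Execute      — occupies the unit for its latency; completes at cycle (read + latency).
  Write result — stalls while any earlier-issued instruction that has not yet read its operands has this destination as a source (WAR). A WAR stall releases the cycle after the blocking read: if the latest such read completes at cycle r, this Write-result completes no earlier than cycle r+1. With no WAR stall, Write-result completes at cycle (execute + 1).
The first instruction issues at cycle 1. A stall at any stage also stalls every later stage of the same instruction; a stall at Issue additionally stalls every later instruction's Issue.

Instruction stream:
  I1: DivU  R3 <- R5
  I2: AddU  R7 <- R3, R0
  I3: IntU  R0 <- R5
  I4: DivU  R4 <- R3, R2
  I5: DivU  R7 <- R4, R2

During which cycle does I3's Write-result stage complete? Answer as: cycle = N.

[1] issue I1 (DivU)
[2] I1 read-ops; issue I2 (AddU)
[3] issue I3 (IntU)
[4] I3 read-ops
[5] I3 finished on IntU
[9] I1 finished on DivU
[10] I1→R3
[11] I2 read-ops; issue I4 (DivU)
[12] I3→R0; I4 read-ops
[13] I2 finished on AddU
[14] I2→R7
[19] I4 finished on DivU
[20] I4→R4
[21] issue I5 (DivU)
[22] I5 read-ops
[29] I5 finished on DivU
[30] I5→R7

cycle = 12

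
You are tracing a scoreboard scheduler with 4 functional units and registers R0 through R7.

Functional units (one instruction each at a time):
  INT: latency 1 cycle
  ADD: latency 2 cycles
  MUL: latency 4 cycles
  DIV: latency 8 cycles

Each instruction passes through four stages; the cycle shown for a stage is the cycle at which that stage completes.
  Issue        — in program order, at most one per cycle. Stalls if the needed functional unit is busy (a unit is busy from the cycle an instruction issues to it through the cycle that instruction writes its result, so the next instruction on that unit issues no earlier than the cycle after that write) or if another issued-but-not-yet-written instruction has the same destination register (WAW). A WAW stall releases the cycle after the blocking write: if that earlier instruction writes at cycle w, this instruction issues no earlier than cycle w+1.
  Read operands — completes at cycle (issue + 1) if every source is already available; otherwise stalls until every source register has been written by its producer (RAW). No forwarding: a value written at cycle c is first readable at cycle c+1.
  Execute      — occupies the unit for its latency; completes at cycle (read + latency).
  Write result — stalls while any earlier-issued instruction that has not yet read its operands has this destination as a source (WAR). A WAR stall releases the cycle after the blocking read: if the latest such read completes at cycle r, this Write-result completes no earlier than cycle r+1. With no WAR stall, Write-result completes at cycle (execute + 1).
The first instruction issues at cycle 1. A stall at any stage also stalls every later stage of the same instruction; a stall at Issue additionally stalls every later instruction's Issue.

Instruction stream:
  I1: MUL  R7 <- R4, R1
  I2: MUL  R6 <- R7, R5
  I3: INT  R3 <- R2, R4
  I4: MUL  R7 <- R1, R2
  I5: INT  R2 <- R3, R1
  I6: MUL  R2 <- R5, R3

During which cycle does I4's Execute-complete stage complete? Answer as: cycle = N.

I1  is:1  ro:2  ex:6  wr:7
I2  is:8  ro:9  ex:13  wr:14  — struct: MUL busy until I1 writes@7
I3  is:9  ro:10  ex:11  wr:12
I4  is:15  ro:16  ex:20  wr:21  — struct: MUL busy until I2 writes@14
I5  is:16  ro:17  ex:18  wr:19
I6  is:22  ro:23  ex:27  wr:28  — struct: MUL busy until I4 writes@21

cycle = 20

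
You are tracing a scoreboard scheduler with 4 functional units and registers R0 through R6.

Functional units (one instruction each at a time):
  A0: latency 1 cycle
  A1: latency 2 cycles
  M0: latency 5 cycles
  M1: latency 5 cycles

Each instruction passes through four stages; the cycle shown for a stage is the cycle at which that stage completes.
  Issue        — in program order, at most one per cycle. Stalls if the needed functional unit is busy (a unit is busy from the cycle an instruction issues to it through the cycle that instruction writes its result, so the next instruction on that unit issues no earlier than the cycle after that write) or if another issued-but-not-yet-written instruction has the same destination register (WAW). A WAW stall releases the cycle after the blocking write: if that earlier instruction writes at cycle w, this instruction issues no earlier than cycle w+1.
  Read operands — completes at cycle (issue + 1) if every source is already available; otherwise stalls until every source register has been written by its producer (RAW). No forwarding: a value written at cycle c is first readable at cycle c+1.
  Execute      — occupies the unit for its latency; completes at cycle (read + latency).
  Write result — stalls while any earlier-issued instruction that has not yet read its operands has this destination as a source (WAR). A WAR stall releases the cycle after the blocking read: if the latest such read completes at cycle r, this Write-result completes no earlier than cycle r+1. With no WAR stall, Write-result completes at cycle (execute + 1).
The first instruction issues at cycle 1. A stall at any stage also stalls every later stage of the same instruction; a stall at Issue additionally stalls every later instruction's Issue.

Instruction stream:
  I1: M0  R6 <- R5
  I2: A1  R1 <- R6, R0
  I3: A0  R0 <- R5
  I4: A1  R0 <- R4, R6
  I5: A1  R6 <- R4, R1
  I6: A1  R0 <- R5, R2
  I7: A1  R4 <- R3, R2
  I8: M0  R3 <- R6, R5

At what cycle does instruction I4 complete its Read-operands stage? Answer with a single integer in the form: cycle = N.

cycle = 14

  I1 | 1 | 2 | 7 | 8
  I2 | 2 | 9 | 11 | 12   RAW R6: wait I1 write@8
  I3 | 3 | 4 | 5 | 10   WAR R0: wait I2 read@9
  I4 | 13 | 14 | 16 | 17   struct: A1 busy until I2 writes@12
  I5 | 18 | 19 | 21 | 22   struct: A1 busy until I4 writes@17
  I6 | 23 | 24 | 26 | 27   struct: A1 busy until I5 writes@22
  I7 | 28 | 29 | 31 | 32   struct: A1 busy until I6 writes@27
  I8 | 29 | 30 | 35 | 36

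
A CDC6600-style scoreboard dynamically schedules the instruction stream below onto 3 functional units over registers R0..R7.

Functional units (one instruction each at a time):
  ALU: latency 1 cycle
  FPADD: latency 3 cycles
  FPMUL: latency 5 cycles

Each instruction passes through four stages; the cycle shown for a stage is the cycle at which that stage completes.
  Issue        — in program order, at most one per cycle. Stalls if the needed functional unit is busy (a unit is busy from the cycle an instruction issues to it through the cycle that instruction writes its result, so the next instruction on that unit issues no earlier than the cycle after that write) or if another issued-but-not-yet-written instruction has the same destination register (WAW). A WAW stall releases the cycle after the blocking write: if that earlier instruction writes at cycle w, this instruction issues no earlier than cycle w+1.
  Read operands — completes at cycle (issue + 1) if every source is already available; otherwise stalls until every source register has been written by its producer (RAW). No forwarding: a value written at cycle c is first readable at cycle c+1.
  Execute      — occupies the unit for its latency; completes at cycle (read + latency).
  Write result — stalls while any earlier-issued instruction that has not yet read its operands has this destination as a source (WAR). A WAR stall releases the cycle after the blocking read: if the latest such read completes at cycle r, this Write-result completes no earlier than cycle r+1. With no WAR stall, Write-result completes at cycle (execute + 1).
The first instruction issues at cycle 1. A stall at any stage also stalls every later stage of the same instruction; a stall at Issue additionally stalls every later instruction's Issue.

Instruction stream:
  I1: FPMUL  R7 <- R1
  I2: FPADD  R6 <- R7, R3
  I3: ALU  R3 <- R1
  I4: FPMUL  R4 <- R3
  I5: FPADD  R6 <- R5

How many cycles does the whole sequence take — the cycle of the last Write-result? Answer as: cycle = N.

cycle 1: I1→FPMUL
cycle 2: I1 RO, I2→FPADD
cycle 3: I3→ALU
cycle 4: I3 RO
cycle 5: I3 EX
cycle 7: I1 EX
cycle 8: I1 WR R7
cycle 9: I2 RO, I4→FPMUL
cycle 10: I3 WR R3
cycle 11: I4 RO
cycle 12: I2 EX
cycle 13: I2 WR R6
cycle 14: I5→FPADD
cycle 15: I5 RO
cycle 16: I4 EX
cycle 17: I4 WR R4
cycle 18: I5 EX
cycle 19: I5 WR R6

cycle = 19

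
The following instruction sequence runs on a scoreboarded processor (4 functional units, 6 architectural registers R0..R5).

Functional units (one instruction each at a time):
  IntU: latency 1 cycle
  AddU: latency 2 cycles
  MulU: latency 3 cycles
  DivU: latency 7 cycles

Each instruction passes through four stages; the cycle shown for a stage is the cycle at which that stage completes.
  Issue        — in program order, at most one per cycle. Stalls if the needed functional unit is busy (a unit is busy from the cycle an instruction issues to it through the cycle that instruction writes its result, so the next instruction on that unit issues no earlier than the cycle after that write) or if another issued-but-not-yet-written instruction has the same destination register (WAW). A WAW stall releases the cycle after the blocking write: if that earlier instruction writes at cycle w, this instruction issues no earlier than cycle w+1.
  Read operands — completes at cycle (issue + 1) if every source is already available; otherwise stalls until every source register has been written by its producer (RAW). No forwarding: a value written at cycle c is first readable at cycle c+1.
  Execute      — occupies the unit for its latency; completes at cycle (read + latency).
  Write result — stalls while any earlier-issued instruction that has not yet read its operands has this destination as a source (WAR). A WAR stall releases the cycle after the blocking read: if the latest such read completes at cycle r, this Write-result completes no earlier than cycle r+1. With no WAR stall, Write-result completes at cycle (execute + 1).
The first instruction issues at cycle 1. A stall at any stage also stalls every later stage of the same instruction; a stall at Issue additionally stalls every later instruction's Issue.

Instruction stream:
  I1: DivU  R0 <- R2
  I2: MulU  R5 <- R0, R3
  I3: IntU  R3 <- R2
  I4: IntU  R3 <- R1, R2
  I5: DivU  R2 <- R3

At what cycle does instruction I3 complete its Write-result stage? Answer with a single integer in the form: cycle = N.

c1: I1→DivU
c2: I1 RO · I2→MulU
c3: I3→IntU
c4: I3 RO
c5: I3 EX
c9: I1 EX
c10: I1 WR R0
c11: I2 RO
c12: I3 WR R3
c13: I4→IntU
c14: I2 EX · I4 RO · I5→DivU
c15: I2 WR R5 · I4 EX
c16: I4 WR R3
c17: I5 RO
c24: I5 EX
c25: I5 WR R2

cycle = 12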